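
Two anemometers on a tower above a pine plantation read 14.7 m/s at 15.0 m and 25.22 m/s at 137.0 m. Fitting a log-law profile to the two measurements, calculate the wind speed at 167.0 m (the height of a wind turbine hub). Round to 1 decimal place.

Log law: V ∝ ln(z/z₀). From the pair, with r = V₁/V₂ = 0.58287,
ln z₀ = (ln z₁ − r·ln z₂)/(1 − r) = (2.7081 − 0.58287×4.9200)/0.41713 = -0.3828 → z₀ = 0.6820 m
V₃ = V₁ · ln(z₃/z₀)/ln(z₁/z₀) = 14.7 × 5.5008/3.0908 = 26.1618 m/s

26.2 m/s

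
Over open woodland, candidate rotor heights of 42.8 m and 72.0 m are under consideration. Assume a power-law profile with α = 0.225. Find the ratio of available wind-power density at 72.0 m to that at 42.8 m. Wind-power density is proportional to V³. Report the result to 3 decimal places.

Speed ratio: V_B/V_A = (z_B/z_A)^α = (72.0/42.8)^0.225 = (1.6822)^0.225 = 1.12415
Power-density ratio: P_B/P_A = (V_B/V_A)³ = (1.12415)³ = 1.42061

1.421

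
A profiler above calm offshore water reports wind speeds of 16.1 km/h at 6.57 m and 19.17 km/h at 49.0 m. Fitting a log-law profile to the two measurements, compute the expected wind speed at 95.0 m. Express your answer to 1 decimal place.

20.2 km/h

Log law: V ∝ ln(z/z₀). From the pair, with r = V₁/V₂ = 0.83985,
ln z₀ = (ln z₁ − r·ln z₂)/(1 − r) = (1.8825 − 0.83985×3.8918)/0.16015 = -8.6549 → z₀ = 0.0001743 m
V₃ = V₁ · ln(z₃/z₀)/ln(z₁/z₀) = 16.1 × 13.2088/10.5374 = 20.1815 km/h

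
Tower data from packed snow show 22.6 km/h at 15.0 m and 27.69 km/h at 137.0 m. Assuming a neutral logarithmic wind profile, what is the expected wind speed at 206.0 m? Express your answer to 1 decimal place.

28.6 km/h

Log law: V ∝ ln(z/z₀). From the pair, with r = V₁/V₂ = 0.81618,
ln z₀ = (ln z₁ − r·ln z₂)/(1 − r) = (2.7081 − 0.81618×4.9200)/0.18382 = -7.1131 → z₀ = 0.0008144 m
V₃ = V₁ · ln(z₃/z₀)/ln(z₁/z₀) = 22.6 × 12.4410/9.8211 = 28.6286 km/h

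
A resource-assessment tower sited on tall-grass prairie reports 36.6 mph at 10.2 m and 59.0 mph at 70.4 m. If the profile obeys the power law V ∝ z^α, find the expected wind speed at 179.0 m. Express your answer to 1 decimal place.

74.3 mph

First find α: α = ln(V₂/V₁)/ln(z₂/z₁) = ln(59.0/36.6)/ln(70.4/10.2) = 0.47749/1.93181 = 0.2472
Extrapolate from 70.4 m to 179.0 m: V₃ = 59.0 × (179.0/70.4)^0.2472 = 59.0 × 1.2594 = 74.3064 mph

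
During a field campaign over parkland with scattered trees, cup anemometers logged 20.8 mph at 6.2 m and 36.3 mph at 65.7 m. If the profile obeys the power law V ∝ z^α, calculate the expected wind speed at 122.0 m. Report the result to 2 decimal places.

First find α: α = ln(V₂/V₁)/ln(z₂/z₁) = ln(36.3/20.8)/ln(65.7/6.2) = 0.55686/2.36055 = 0.2359
Extrapolate from 65.7 m to 122.0 m: V₃ = 36.3 × (122.0/65.7)^0.2359 = 36.3 × 1.1572 = 42.0065 mph

42.01 mph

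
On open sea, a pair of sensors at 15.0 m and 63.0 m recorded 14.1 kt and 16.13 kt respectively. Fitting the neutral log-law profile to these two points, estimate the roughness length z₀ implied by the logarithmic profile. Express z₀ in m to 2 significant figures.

z₀ ≈ 0.00070 m

Log law: V(z) ∝ ln(z/z₀). With r = V₁/V₂ = 14.1/16.13 = 0.87415,
r · ln(z₂/z₀) = ln(z₁/z₀) ⇒ ln z₀ = (ln z₁ − r·ln z₂)/(1 − r)
ln z₀ = (2.70805 − 0.87415×4.14313) / 0.12585 = -7.2598
z₀ = exp(-7.2598) = 0.0007033 m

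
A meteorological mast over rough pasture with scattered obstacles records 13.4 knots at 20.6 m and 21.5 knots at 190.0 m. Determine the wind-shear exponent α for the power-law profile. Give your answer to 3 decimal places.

Power law: V₂/V₁ = (z₂/z₁)^α ⇒ α = ln(V₂/V₁) / ln(z₂/z₁)
α = ln(21.5/13.4) / ln(190.0/20.6) = ln(1.6045) / ln(9.2233)
  = 0.47280 / 2.22173 = 0.21281

α ≈ 0.213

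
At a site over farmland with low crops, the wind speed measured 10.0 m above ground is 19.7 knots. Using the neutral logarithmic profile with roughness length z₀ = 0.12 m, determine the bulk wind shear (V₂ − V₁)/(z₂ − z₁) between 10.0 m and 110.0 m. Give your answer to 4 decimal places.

Log law: V₂ = V₁ · ln(z₂/z₀)/ln(z₁/z₀) = 19.7 × 6.8207/4.4228 = 30.3806 knots
ΔV/Δz = (30.3806 − 19.7)/(110.0 − 10.0) = 10.6806/100.0000 = 0.10681 knots/m

0.1068 knots/m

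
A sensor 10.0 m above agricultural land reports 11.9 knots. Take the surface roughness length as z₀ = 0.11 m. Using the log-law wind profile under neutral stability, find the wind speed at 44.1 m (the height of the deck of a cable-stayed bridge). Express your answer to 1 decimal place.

Log law: V(z) ∝ ln(z/z₀), so V₂/V₁ = ln(z₂/z₀) / ln(z₁/z₀).
ln(44.1/0.11) = 5.9937, ln(10.0/0.11) = 4.5099
V₂ = 11.9 × 5.9937/4.5099 = 11.9 × 1.3290 = 15.8154 knots

15.8 knots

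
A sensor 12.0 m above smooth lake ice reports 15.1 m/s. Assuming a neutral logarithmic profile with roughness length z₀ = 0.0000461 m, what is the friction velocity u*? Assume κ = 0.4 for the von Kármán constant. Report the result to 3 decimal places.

Log law: V(z) = (u*/κ) · ln(z/z₀) ⇒ u* = κ · V / ln(z/z₀)
u* = 0.4 × 15.1 / ln(12.0/0.0000461) = 0.4 × 15.1 / 12.4696
   = 6.0400 / 12.4696 = 0.4844 m/s

u* ≈ 0.484 m/s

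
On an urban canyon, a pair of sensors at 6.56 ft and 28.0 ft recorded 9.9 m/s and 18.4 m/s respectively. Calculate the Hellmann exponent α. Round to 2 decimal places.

α ≈ 0.43

Power law: V₂/V₁ = (z₂/z₁)^α ⇒ α = ln(V₂/V₁) / ln(z₂/z₁)
α = ln(18.4/9.9) / ln(28.0/6.56) = ln(1.8586) / ln(4.2683)
  = 0.61982 / 1.45121 = 0.42710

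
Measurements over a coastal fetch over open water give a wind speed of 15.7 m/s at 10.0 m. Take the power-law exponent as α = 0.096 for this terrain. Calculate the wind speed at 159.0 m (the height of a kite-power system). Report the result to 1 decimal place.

Power-law profile: V₂ = V₁ · (z₂/z₁)^α
V₂ = 15.7 × (159.0/10.0)^0.096 = 15.7 × (15.9000)^0.096
    = 15.7 × 1.3042 = 20.4755 m/s

20.5 m/s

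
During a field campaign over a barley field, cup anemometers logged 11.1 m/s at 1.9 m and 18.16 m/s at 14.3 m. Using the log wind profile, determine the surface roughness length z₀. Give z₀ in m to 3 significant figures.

z₀ ≈ 0.0795 m

Log law: V(z) ∝ ln(z/z₀). With r = V₁/V₂ = 11.1/18.16 = 0.61123,
r · ln(z₂/z₀) = ln(z₁/z₀) ⇒ ln z₀ = (ln z₁ − r·ln z₂)/(1 − r)
ln z₀ = (0.64185 − 0.61123×2.66026) / 0.38877 = -2.5316
z₀ = exp(-2.5316) = 0.07953 m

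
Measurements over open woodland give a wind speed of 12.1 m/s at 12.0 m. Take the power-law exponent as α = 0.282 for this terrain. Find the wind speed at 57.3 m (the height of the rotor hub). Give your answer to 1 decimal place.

18.8 m/s

Power-law profile: V₂ = V₁ · (z₂/z₁)^α
V₂ = 12.1 × (57.3/12.0)^0.282 = 12.1 × (4.7750)^0.282
    = 12.1 × 1.5541 = 18.8042 m/s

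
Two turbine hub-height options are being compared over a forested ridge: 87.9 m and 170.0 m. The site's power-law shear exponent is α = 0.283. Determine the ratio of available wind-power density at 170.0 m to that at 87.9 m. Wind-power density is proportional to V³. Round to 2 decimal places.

Speed ratio: V_B/V_A = (z_B/z_A)^α = (170.0/87.9)^0.283 = (1.9340)^0.283 = 1.20523
Power-density ratio: P_B/P_A = (V_B/V_A)³ = (1.20523)³ = 1.75067

1.75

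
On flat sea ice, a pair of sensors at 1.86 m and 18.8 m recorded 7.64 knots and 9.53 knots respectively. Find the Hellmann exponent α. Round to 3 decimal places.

α ≈ 0.096

Power law: V₂/V₁ = (z₂/z₁)^α ⇒ α = ln(V₂/V₁) / ln(z₂/z₁)
α = ln(9.53/7.64) / ln(18.8/1.86) = ln(1.2474) / ln(10.1075)
  = 0.22105 / 2.31328 = 0.09556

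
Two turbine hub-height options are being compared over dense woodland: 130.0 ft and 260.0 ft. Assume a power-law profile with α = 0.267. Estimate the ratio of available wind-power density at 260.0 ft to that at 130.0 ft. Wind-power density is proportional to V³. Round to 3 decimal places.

1.742

Speed ratio: V_B/V_A = (z_B/z_A)^α = (260.0/130.0)^0.267 = (2.0000)^0.267 = 1.20330
Power-density ratio: P_B/P_A = (V_B/V_A)³ = (1.20330)³ = 1.74231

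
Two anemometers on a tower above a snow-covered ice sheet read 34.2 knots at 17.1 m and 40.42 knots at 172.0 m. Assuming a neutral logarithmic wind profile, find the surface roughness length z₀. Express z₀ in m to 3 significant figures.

Log law: V(z) ∝ ln(z/z₀). With r = V₁/V₂ = 34.2/40.42 = 0.84612,
r · ln(z₂/z₀) = ln(z₁/z₀) ⇒ ln z₀ = (ln z₁ − r·ln z₂)/(1 − r)
ln z₀ = (2.83908 − 0.84612×5.14749) / 0.15388 = -9.8535
z₀ = exp(-9.8535) = 0.00005256 m

z₀ ≈ 0.0000526 m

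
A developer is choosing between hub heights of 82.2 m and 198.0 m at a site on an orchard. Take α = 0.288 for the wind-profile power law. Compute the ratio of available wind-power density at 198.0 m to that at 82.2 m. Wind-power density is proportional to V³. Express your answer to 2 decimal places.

Speed ratio: V_B/V_A = (z_B/z_A)^α = (198.0/82.2)^0.288 = (2.4088)^0.288 = 1.28812
Power-density ratio: P_B/P_A = (V_B/V_A)³ = (1.28812)³ = 2.13732

2.14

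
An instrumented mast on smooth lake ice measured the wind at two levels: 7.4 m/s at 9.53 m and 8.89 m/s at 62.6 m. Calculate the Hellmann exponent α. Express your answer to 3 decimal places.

α ≈ 0.097

Power law: V₂/V₁ = (z₂/z₁)^α ⇒ α = ln(V₂/V₁) / ln(z₂/z₁)
α = ln(8.89/7.4) / ln(62.6/9.53) = ln(1.2014) / ln(6.5687)
  = 0.18345 / 1.88232 = 0.09746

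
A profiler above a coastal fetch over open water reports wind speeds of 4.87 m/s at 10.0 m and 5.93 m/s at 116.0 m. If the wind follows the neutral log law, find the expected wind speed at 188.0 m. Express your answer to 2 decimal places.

6.14 m/s

Log law: V ∝ ln(z/z₀). From the pair, with r = V₁/V₂ = 0.82125,
ln z₀ = (ln z₁ − r·ln z₂)/(1 − r) = (2.3026 − 0.82125×4.7536)/0.17875 = -8.9582 → z₀ = 0.0001287 m
V₃ = V₁ · ln(z₃/z₀)/ln(z₁/z₀) = 4.87 × 14.1946/11.2607 = 6.1388 m/s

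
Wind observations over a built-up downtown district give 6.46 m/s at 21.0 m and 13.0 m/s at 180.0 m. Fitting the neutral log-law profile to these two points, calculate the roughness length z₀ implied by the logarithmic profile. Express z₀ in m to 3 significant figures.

Log law: V(z) ∝ ln(z/z₀). With r = V₁/V₂ = 6.46/13.0 = 0.49692,
r · ln(z₂/z₀) = ln(z₁/z₀) ⇒ ln z₀ = (ln z₁ − r·ln z₂)/(1 − r)
ln z₀ = (3.04452 − 0.49692×5.19296) / 0.50308 = 0.9224
z₀ = exp(0.9224) = 2.515 m

z₀ ≈ 2.52 m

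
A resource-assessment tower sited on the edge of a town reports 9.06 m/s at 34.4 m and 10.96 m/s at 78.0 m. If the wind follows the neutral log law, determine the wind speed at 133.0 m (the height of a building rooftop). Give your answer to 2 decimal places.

12.20 m/s

Log law: V ∝ ln(z/z₀). From the pair, with r = V₁/V₂ = 0.82664,
ln z₀ = (ln z₁ − r·ln z₂)/(1 − r) = (3.5381 − 0.82664×4.3567)/0.17336 = -0.3656 → z₀ = 0.6938 m
V₃ = V₁ · ln(z₃/z₀)/ln(z₁/z₀) = 9.06 × 5.2560/3.9037 = 12.1985 m/s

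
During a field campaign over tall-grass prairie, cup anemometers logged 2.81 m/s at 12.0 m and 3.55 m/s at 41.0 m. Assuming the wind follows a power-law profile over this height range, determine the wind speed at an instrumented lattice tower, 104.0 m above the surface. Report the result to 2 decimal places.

4.24 m/s

First find α: α = ln(V₂/V₁)/ln(z₂/z₁) = ln(3.55/2.81)/ln(41.0/12.0) = 0.23376/1.22867 = 0.1903
Extrapolate from 41.0 m to 104.0 m: V₃ = 3.55 × (104.0/41.0)^0.1903 = 3.55 × 1.1937 = 4.2378 m/s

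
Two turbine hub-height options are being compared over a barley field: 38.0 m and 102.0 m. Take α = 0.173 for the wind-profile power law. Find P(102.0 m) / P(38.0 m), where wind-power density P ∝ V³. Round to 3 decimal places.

1.669

Speed ratio: V_B/V_A = (z_B/z_A)^α = (102.0/38.0)^0.173 = (2.6842)^0.173 = 1.18627
Power-density ratio: P_B/P_A = (V_B/V_A)³ = (1.18627)³ = 1.66938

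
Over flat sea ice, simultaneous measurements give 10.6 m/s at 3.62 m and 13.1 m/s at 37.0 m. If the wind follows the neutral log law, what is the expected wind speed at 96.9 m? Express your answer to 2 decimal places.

14.14 m/s

Log law: V ∝ ln(z/z₀). From the pair, with r = V₁/V₂ = 0.80916,
ln z₀ = (ln z₁ − r·ln z₂)/(1 − r) = (1.2865 − 0.80916×3.6109)/0.19084 = -8.5692 → z₀ = 0.0001899 m
V₃ = V₁ · ln(z₃/z₀)/ln(z₁/z₀) = 10.6 × 13.1428/9.8556 = 14.1355 m/s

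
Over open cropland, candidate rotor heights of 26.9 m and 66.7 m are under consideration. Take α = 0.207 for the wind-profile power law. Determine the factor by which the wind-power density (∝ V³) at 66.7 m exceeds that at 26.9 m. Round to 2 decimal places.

Speed ratio: V_B/V_A = (z_B/z_A)^α = (66.7/26.9)^0.207 = (2.4796)^0.207 = 1.20680
Power-density ratio: P_B/P_A = (V_B/V_A)³ = (1.20680)³ = 1.75754

1.76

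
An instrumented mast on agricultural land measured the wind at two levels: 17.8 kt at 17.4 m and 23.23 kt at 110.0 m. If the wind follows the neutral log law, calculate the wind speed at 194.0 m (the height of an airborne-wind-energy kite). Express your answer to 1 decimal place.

Log law: V ∝ ln(z/z₀). From the pair, with r = V₁/V₂ = 0.76625,
ln z₀ = (ln z₁ − r·ln z₂)/(1 − r) = (2.8565 − 0.76625×4.7005)/0.23375 = -3.1884 → z₀ = 0.04124 m
V₃ = V₁ · ln(z₃/z₀)/ln(z₁/z₀) = 17.8 × 8.4562/6.0448 = 24.9007 kt

24.9 kt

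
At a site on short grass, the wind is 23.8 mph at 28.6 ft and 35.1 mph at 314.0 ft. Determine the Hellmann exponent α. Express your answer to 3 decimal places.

Power law: V₂/V₁ = (z₂/z₁)^α ⇒ α = ln(V₂/V₁) / ln(z₂/z₁)
α = ln(35.1/23.8) / ln(314.0/28.6) = ln(1.4748) / ln(10.9790)
  = 0.38852 / 2.39599 = 0.16215

α ≈ 0.162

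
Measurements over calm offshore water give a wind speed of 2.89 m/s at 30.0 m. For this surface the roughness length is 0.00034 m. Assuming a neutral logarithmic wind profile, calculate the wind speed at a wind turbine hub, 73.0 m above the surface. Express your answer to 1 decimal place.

Log law: V(z) ∝ ln(z/z₀), so V₂/V₁ = ln(z₂/z₀) / ln(z₁/z₀).
ln(73.0/0.00034) = 12.2770, ln(30.0/0.00034) = 11.3878
V₂ = 2.89 × 12.2770/11.3878 = 2.89 × 1.0781 = 3.1157 m/s

3.1 m/s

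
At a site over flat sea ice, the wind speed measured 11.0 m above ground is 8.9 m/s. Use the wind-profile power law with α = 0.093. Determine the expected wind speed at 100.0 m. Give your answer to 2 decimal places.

10.93 m/s

Power-law profile: V₂ = V₁ · (z₂/z₁)^α
V₂ = 8.9 × (100.0/11.0)^0.093 = 8.9 × (9.0909)^0.093
    = 8.9 × 1.2279 = 10.9280 m/s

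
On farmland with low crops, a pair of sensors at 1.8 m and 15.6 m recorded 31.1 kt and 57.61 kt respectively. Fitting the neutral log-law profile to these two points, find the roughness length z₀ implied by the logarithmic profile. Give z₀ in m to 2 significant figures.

Log law: V(z) ∝ ln(z/z₀). With r = V₁/V₂ = 31.1/57.61 = 0.53984,
r · ln(z₂/z₀) = ln(z₁/z₀) ⇒ ln z₀ = (ln z₁ − r·ln z₂)/(1 − r)
ln z₀ = (0.58779 − 0.53984×2.74727) / 0.46016 = -1.9456
z₀ = exp(-1.9456) = 0.1429 m

z₀ ≈ 0.14 m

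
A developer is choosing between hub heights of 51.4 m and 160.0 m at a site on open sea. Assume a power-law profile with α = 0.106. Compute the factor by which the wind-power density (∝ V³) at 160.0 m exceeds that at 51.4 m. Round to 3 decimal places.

1.435

Speed ratio: V_B/V_A = (z_B/z_A)^α = (160.0/51.4)^0.106 = (3.1128)^0.106 = 1.12791
Power-density ratio: P_B/P_A = (V_B/V_A)³ = (1.12791)³ = 1.43491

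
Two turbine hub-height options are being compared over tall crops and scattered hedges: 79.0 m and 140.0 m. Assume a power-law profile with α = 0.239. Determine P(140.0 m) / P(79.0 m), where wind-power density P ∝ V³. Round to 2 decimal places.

Speed ratio: V_B/V_A = (z_B/z_A)^α = (140.0/79.0)^0.239 = (1.7722)^0.239 = 1.14655
Power-density ratio: P_B/P_A = (V_B/V_A)³ = (1.14655)³ = 1.50721

1.51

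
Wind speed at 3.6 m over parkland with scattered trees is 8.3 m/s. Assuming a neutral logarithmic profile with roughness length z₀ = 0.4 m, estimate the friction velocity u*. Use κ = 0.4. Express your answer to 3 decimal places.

u* ≈ 1.511 m/s

Log law: V(z) = (u*/κ) · ln(z/z₀) ⇒ u* = κ · V / ln(z/z₀)
u* = 0.4 × 8.3 / ln(3.6/0.4) = 0.4 × 8.3 / 2.1972
   = 3.3200 / 2.1972 = 1.5110 m/s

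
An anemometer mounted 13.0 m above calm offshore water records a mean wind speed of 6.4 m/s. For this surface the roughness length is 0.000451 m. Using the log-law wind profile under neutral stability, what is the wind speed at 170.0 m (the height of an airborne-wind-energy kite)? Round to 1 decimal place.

Log law: V(z) ∝ ln(z/z₀), so V₂/V₁ = ln(z₂/z₀) / ln(z₁/z₀).
ln(170.0/0.000451) = 12.8398, ln(13.0/0.000451) = 10.2690
V₂ = 6.4 × 12.8398/10.2690 = 6.4 × 1.2504 = 8.0022 m/s

8.0 m/s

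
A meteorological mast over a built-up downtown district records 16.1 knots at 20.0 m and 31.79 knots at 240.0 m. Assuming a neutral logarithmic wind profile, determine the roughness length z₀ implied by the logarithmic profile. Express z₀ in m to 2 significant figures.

z₀ ≈ 1.6 m

Log law: V(z) ∝ ln(z/z₀). With r = V₁/V₂ = 16.1/31.79 = 0.50645,
r · ln(z₂/z₀) = ln(z₁/z₀) ⇒ ln z₀ = (ln z₁ − r·ln z₂)/(1 − r)
ln z₀ = (2.99573 − 0.50645×5.48064) / 0.49355 = 0.4459
z₀ = exp(0.4459) = 1.562 m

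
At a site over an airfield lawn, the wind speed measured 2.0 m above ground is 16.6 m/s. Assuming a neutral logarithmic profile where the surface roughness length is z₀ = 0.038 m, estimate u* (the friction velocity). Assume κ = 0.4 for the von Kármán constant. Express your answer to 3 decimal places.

Log law: V(z) = (u*/κ) · ln(z/z₀) ⇒ u* = κ · V / ln(z/z₀)
u* = 0.4 × 16.6 / ln(2.0/0.038) = 0.4 × 16.6 / 3.9633
   = 6.6400 / 3.9633 = 1.6754 m/s

u* ≈ 1.675 m/s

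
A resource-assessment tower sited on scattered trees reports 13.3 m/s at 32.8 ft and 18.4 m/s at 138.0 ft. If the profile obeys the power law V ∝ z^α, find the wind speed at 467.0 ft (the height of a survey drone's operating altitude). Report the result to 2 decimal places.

First find α: α = ln(V₂/V₁)/ln(z₂/z₁) = ln(18.4/13.3)/ln(138.0/32.8) = 0.32459/1.43683 = 0.2259
Extrapolate from 138.0 ft to 467.0 ft: V₃ = 18.4 × (467.0/138.0)^0.2259 = 18.4 × 1.3171 = 24.2338 m/s

24.23 m/s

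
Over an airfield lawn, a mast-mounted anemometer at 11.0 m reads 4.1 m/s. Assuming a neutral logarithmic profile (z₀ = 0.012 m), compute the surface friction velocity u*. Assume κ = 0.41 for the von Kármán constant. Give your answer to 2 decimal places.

Log law: V(z) = (u*/κ) · ln(z/z₀) ⇒ u* = κ · V / ln(z/z₀)
u* = 0.41 × 4.1 / ln(11.0/0.012) = 0.41 × 4.1 / 6.8207
   = 1.6810 / 6.8207 = 0.2465 m/s

u* ≈ 0.25 m/s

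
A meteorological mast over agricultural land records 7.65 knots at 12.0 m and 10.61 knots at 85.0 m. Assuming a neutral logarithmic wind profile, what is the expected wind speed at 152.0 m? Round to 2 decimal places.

Log law: V ∝ ln(z/z₀). From the pair, with r = V₁/V₂ = 0.72102,
ln z₀ = (ln z₁ − r·ln z₂)/(1 − r) = (2.4849 − 0.72102×4.4427)/0.27898 = -2.5748 → z₀ = 0.07617 m
V₃ = V₁ · ln(z₃/z₀)/ln(z₁/z₀) = 7.65 × 7.5987/5.0597 = 11.4888 knots

11.49 knots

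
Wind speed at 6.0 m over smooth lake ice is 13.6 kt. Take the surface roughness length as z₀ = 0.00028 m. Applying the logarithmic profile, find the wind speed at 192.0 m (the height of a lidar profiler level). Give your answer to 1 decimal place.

Log law: V(z) ∝ ln(z/z₀), so V₂/V₁ = ln(z₂/z₀) / ln(z₁/z₀).
ln(192.0/0.00028) = 13.4382, ln(6.0/0.00028) = 9.9725
V₂ = 13.6 × 13.4382/9.9725 = 13.6 × 1.3475 = 18.3264 kt

18.3 kt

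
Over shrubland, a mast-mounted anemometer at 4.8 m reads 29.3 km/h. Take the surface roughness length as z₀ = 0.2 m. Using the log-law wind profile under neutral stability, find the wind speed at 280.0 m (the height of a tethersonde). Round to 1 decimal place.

Log law: V(z) ∝ ln(z/z₀), so V₂/V₁ = ln(z₂/z₀) / ln(z₁/z₀).
ln(280.0/0.2) = 7.2442, ln(4.8/0.2) = 3.1781
V₂ = 29.3 × 7.2442/3.1781 = 29.3 × 2.2795 = 66.7880 km/h

66.8 km/h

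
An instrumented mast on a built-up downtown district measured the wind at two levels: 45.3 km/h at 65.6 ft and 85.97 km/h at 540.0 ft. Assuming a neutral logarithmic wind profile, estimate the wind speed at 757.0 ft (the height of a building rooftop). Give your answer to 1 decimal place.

Log law: V ∝ ln(z/z₀). From the pair, with r = V₁/V₂ = 0.52693,
ln z₀ = (ln z₁ − r·ln z₂)/(1 − r) = (4.1836 − 0.52693×6.2916)/0.47307 = 1.8356 → z₀ = 6.269 ft
V₃ = V₁ · ln(z₃/z₀)/ln(z₁/z₀) = 45.3 × 4.7938/2.3480 = 92.4871 km/h

92.5 km/h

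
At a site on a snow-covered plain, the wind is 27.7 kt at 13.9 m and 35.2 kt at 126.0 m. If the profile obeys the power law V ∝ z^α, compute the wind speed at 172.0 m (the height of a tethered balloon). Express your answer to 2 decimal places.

36.41 kt

First find α: α = ln(V₂/V₁)/ln(z₂/z₁) = ln(35.2/27.7)/ln(126.0/13.9) = 0.23961/2.20439 = 0.1087
Extrapolate from 126.0 m to 172.0 m: V₃ = 35.2 × (172.0/126.0)^0.1087 = 35.2 × 1.0344 = 36.4111 kt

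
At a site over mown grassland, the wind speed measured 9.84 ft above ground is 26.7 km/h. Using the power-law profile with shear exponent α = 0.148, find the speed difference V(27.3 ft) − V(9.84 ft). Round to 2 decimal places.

Power law: V₂ = V₁ · (z₂/z₁)^α = 26.7 × (2.7744)^0.148 = 31.0527 km/h
ΔV = 31.0527 − 26.7 = 4.3527 km/h

4.35 km/h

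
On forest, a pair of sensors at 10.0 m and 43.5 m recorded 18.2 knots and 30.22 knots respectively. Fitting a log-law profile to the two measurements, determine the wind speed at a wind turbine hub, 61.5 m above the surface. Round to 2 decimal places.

Log law: V ∝ ln(z/z₀). From the pair, with r = V₁/V₂ = 0.60225,
ln z₀ = (ln z₁ − r·ln z₂)/(1 − r) = (2.3026 − 0.60225×3.7728)/0.39775 = 0.0765 → z₀ = 1.080 m
V₃ = V₁ · ln(z₃/z₀)/ln(z₁/z₀) = 18.2 × 4.0425/2.2261 = 33.0511 knots

33.05 knots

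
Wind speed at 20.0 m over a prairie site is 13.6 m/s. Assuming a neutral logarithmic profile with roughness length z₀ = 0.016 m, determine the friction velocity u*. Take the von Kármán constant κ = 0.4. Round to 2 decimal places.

u* ≈ 0.76 m/s

Log law: V(z) = (u*/κ) · ln(z/z₀) ⇒ u* = κ · V / ln(z/z₀)
u* = 0.4 × 13.6 / ln(20.0/0.016) = 0.4 × 13.6 / 7.1309
   = 5.4400 / 7.1309 = 0.7629 m/s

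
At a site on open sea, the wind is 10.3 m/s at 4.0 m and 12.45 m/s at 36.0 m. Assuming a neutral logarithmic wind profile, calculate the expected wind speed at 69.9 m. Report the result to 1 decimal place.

13.1 m/s

Log law: V ∝ ln(z/z₀). From the pair, with r = V₁/V₂ = 0.82731,
ln z₀ = (ln z₁ − r·ln z₂)/(1 − r) = (1.3863 − 0.82731×3.5835)/0.17269 = -9.1399 → z₀ = 0.0001073 m
V₃ = V₁ · ln(z₃/z₀)/ln(z₁/z₀) = 10.3 × 13.3870/10.5262 = 13.0993 m/s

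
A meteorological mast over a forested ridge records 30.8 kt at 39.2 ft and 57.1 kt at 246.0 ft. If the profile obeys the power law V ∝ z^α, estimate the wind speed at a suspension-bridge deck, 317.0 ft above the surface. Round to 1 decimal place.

First find α: α = ln(V₂/V₁)/ln(z₂/z₁) = ln(57.1/30.8)/ln(246.0/39.2) = 0.61729/1.83665 = 0.3361
Extrapolate from 246.0 ft to 317.0 ft: V₃ = 57.1 × (317.0/246.0)^0.3361 = 57.1 × 1.0890 = 62.1796 kt

62.2 kt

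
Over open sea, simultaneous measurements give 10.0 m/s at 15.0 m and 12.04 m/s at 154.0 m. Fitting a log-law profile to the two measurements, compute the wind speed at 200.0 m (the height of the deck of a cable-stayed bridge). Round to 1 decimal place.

Log law: V ∝ ln(z/z₀). From the pair, with r = V₁/V₂ = 0.83056,
ln z₀ = (ln z₁ − r·ln z₂)/(1 − r) = (2.7081 − 0.83056×5.0370)/0.16944 = -8.7081 → z₀ = 0.0001652 m
V₃ = V₁ · ln(z₃/z₀)/ln(z₁/z₀) = 10.0 × 14.0065/11.4162 = 12.2689 m/s

12.3 m/s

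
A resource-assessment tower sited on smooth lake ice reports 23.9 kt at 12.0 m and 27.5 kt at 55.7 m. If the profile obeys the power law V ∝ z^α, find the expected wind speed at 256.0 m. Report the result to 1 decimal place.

31.6 kt

First find α: α = ln(V₂/V₁)/ln(z₂/z₁) = ln(27.5/23.9)/ln(55.7/12.0) = 0.14031/1.53507 = 0.0914
Extrapolate from 55.7 m to 256.0 m: V₃ = 27.5 × (256.0/55.7)^0.0914 = 27.5 × 1.1496 = 31.6137 kt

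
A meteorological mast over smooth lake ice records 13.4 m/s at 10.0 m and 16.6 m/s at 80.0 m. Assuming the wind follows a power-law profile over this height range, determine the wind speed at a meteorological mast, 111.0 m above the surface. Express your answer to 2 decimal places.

First find α: α = ln(V₂/V₁)/ln(z₂/z₁) = ln(16.6/13.4)/ln(80.0/10.0) = 0.21415/2.07944 = 0.1030
Extrapolate from 80.0 m to 111.0 m: V₃ = 16.6 × (111.0/80.0)^0.1030 = 16.6 × 1.0343 = 17.1694 m/s

17.17 m/s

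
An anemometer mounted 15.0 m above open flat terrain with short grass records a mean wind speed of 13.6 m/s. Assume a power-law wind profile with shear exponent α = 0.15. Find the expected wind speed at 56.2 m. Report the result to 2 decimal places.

Power-law profile: V₂ = V₁ · (z₂/z₁)^α
V₂ = 13.6 × (56.2/15.0)^0.15 = 13.6 × (3.7467)^0.15
    = 13.6 × 1.2191 = 16.5800 m/s

16.58 m/s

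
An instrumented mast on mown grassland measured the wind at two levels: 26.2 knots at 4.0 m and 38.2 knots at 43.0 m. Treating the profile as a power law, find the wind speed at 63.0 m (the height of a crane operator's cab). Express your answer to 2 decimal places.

First find α: α = ln(V₂/V₁)/ln(z₂/z₁) = ln(38.2/26.2)/ln(43.0/4.0) = 0.37708/2.37491 = 0.1588
Extrapolate from 43.0 m to 63.0 m: V₃ = 38.2 × (63.0/43.0)^0.1588 = 38.2 × 1.0625 = 40.5882 knots

40.59 knots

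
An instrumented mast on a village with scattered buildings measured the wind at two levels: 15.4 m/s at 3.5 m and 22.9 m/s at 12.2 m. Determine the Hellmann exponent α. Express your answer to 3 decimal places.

α ≈ 0.318

Power law: V₂/V₁ = (z₂/z₁)^α ⇒ α = ln(V₂/V₁) / ln(z₂/z₁)
α = ln(22.9/15.4) / ln(12.2/3.5) = ln(1.4870) / ln(3.4857)
  = 0.39677 / 1.24867 = 0.31775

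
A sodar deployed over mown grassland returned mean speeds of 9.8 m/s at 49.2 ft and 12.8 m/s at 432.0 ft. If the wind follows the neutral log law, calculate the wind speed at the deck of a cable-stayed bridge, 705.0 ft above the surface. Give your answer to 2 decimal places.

Log law: V ∝ ln(z/z₀). From the pair, with r = V₁/V₂ = 0.76562,
ln z₀ = (ln z₁ − r·ln z₂)/(1 − r) = (3.8959 − 0.76562×6.0684)/0.23438 = -3.2010 → z₀ = 0.04072 ft
V₃ = V₁ · ln(z₃/z₀)/ln(z₁/z₀) = 9.8 × 9.7592/7.0969 = 13.4763 m/s

13.48 m/s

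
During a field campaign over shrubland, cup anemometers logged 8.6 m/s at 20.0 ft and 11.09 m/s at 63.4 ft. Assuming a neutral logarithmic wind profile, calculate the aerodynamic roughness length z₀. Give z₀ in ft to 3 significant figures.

Log law: V(z) ∝ ln(z/z₀). With r = V₁/V₂ = 8.6/11.09 = 0.77547,
r · ln(z₂/z₀) = ln(z₁/z₀) ⇒ ln z₀ = (ln z₁ − r·ln z₂)/(1 − r)
ln z₀ = (2.99573 − 0.77547×4.14946) / 0.22453 = -0.9890
z₀ = exp(-0.9890) = 0.3719 ft

z₀ ≈ 0.372 ft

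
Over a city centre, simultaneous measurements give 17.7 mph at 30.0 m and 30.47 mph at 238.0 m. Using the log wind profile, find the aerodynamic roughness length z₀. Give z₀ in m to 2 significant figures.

z₀ ≈ 1.7 m

Log law: V(z) ∝ ln(z/z₀). With r = V₁/V₂ = 17.7/30.47 = 0.58090,
r · ln(z₂/z₀) = ln(z₁/z₀) ⇒ ln z₀ = (ln z₁ − r·ln z₂)/(1 − r)
ln z₀ = (3.40120 − 0.58090×5.47227) / 0.41910 = 0.5306
z₀ = exp(0.5306) = 1.700 m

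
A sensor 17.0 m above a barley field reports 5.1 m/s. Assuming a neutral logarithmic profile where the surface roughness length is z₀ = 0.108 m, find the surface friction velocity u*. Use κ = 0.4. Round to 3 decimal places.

u* ≈ 0.403 m/s

Log law: V(z) = (u*/κ) · ln(z/z₀) ⇒ u* = κ · V / ln(z/z₀)
u* = 0.4 × 5.1 / ln(17.0/0.108) = 0.4 × 5.1 / 5.0588
   = 2.0400 / 5.0588 = 0.4033 m/s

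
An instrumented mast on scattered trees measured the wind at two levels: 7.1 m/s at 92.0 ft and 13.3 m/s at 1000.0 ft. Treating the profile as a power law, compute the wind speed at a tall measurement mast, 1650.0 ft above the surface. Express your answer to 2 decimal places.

First find α: α = ln(V₂/V₁)/ln(z₂/z₁) = ln(13.3/7.1)/ln(1000.0/92.0) = 0.62767/2.38597 = 0.2631
Extrapolate from 1000.0 ft to 1650.0 ft: V₃ = 13.3 × (1650.0/1000.0)^0.2631 = 13.3 × 1.1408 = 15.1728 m/s

15.17 m/s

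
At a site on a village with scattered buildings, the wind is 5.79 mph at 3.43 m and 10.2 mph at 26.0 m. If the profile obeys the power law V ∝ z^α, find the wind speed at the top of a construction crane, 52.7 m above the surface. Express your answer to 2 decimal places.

12.43 mph

First find α: α = ln(V₂/V₁)/ln(z₂/z₁) = ln(10.2/5.79)/ln(26.0/3.43) = 0.56626/2.02554 = 0.2796
Extrapolate from 26.0 m to 52.7 m: V₃ = 10.2 × (52.7/26.0)^0.2796 = 10.2 × 1.2184 = 12.4274 mph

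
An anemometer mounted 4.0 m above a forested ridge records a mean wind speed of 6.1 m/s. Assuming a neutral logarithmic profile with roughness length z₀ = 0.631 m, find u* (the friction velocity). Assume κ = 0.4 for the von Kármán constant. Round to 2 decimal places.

u* ≈ 1.32 m/s

Log law: V(z) = (u*/κ) · ln(z/z₀) ⇒ u* = κ · V / ln(z/z₀)
u* = 0.4 × 6.1 / ln(4.0/0.631) = 0.4 × 6.1 / 1.8467
   = 2.4400 / 1.8467 = 1.3212 m/s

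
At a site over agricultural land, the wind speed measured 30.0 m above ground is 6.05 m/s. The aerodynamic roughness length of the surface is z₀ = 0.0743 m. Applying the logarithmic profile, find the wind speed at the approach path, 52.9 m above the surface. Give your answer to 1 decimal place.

Log law: V(z) ∝ ln(z/z₀), so V₂/V₁ = ln(z₂/z₀) / ln(z₁/z₀).
ln(52.9/0.0743) = 6.5680, ln(30.0/0.0743) = 6.0008
V₂ = 6.05 × 6.5680/6.0008 = 6.05 × 1.0945 = 6.6219 m/s

6.6 m/s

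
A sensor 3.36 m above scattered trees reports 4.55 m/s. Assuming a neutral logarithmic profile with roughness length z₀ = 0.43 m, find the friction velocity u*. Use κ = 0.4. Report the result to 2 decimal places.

Log law: V(z) = (u*/κ) · ln(z/z₀) ⇒ u* = κ · V / ln(z/z₀)
u* = 0.4 × 4.55 / ln(3.36/0.43) = 0.4 × 4.55 / 2.0559
   = 1.8200 / 2.0559 = 0.8853 m/s

u* ≈ 0.89 m/s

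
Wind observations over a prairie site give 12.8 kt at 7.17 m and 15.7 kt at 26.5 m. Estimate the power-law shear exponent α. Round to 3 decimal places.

Power law: V₂/V₁ = (z₂/z₁)^α ⇒ α = ln(V₂/V₁) / ln(z₂/z₁)
α = ln(15.7/12.8) / ln(26.5/7.17) = ln(1.2266) / ln(3.6960)
  = 0.20422 / 1.30724 = 0.15622

α ≈ 0.156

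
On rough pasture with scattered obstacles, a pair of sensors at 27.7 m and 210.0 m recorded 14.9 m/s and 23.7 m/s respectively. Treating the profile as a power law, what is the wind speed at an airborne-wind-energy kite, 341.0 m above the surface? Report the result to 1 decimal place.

First find α: α = ln(V₂/V₁)/ln(z₂/z₁) = ln(23.7/14.9)/ln(210.0/27.7) = 0.46411/2.02568 = 0.2291
Extrapolate from 210.0 m to 341.0 m: V₃ = 23.7 × (341.0/210.0)^0.2291 = 23.7 × 1.1175 = 26.4841 m/s

26.5 m/s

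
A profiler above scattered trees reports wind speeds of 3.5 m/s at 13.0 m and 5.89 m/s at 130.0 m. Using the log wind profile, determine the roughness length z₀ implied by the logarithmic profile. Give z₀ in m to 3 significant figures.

Log law: V(z) ∝ ln(z/z₀). With r = V₁/V₂ = 3.5/5.89 = 0.59423,
r · ln(z₂/z₀) = ln(z₁/z₀) ⇒ ln z₀ = (ln z₁ − r·ln z₂)/(1 − r)
ln z₀ = (2.56495 − 0.59423×4.86753) / 0.40577 = -0.8070
z₀ = exp(-0.8070) = 0.4462 m

z₀ ≈ 0.446 m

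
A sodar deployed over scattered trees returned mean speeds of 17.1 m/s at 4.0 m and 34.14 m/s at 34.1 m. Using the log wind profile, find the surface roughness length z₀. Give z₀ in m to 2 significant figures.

z₀ ≈ 0.47 m

Log law: V(z) ∝ ln(z/z₀). With r = V₁/V₂ = 17.1/34.14 = 0.50088,
r · ln(z₂/z₀) = ln(z₁/z₀) ⇒ ln z₀ = (ln z₁ − r·ln z₂)/(1 − r)
ln z₀ = (1.38629 − 0.50088×3.52930) / 0.49912 = -0.7643
z₀ = exp(-0.7643) = 0.4657 m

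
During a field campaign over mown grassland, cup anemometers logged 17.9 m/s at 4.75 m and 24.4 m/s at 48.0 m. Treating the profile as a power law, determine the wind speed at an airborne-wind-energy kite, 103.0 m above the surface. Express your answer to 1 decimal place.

27.0 m/s

First find α: α = ln(V₂/V₁)/ln(z₂/z₁) = ln(24.4/17.9)/ln(48.0/4.75) = 0.30978/2.31306 = 0.1339
Extrapolate from 48.0 m to 103.0 m: V₃ = 24.4 × (103.0/48.0)^0.1339 = 24.4 × 1.1077 = 27.0271 m/s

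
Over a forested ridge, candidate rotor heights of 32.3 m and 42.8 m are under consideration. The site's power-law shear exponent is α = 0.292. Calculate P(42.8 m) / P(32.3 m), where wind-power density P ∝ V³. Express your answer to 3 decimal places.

1.280

Speed ratio: V_B/V_A = (z_B/z_A)^α = (42.8/32.3)^0.292 = (1.3251)^0.292 = 1.08566
Power-density ratio: P_B/P_A = (V_B/V_A)³ = (1.08566)³ = 1.27963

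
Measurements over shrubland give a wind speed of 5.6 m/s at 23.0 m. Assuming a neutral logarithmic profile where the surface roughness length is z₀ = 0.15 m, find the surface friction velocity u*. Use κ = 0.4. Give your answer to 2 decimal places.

u* ≈ 0.45 m/s

Log law: V(z) = (u*/κ) · ln(z/z₀) ⇒ u* = κ · V / ln(z/z₀)
u* = 0.4 × 5.6 / ln(23.0/0.15) = 0.4 × 5.6 / 5.0326
   = 2.2400 / 5.0326 = 0.4451 m/s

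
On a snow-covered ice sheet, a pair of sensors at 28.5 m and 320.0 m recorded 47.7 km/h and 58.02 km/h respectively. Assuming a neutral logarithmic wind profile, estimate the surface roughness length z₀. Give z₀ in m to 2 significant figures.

Log law: V(z) ∝ ln(z/z₀). With r = V₁/V₂ = 47.7/58.02 = 0.82213,
r · ln(z₂/z₀) = ln(z₁/z₀) ⇒ ln z₀ = (ln z₁ − r·ln z₂)/(1 − r)
ln z₀ = (3.34990 − 0.82213×5.76832) / 0.17787 = -7.8282
z₀ = exp(-7.8282) = 0.0003983 m

z₀ ≈ 0.00040 m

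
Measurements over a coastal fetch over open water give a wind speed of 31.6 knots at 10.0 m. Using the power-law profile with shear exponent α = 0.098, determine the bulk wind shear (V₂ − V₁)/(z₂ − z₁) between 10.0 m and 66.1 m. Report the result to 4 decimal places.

0.1145 knots/m

Power law: V₂ = V₁ · (z₂/z₁)^α = 31.6 × (6.6100)^0.098 = 38.0248 knots
ΔV/Δz = (38.0248 − 31.6)/(66.1 − 10.0) = 6.4248/56.1000 = 0.11452 knots/m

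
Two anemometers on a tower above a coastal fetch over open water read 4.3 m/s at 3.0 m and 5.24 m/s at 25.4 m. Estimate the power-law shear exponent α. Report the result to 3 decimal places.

α ≈ 0.093

Power law: V₂/V₁ = (z₂/z₁)^α ⇒ α = ln(V₂/V₁) / ln(z₂/z₁)
α = ln(5.24/4.3) / ln(25.4/3.0) = ln(1.2186) / ln(8.4667)
  = 0.19771 / 2.13614 = 0.09255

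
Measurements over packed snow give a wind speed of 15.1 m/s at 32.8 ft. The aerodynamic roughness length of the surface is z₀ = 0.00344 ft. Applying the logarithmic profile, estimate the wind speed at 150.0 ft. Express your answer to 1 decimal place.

17.6 m/s

Log law: V(z) ∝ ln(z/z₀), so V₂/V₁ = ln(z₂/z₀) / ln(z₁/z₀).
ln(150.0/0.00344) = 10.6829, ln(32.8/0.00344) = 9.1627
V₂ = 15.1 × 10.6829/9.1627 = 15.1 × 1.1659 = 17.6053 m/s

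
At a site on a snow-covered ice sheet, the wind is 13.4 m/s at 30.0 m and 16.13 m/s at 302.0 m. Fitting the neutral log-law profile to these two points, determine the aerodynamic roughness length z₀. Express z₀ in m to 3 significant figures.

z₀ ≈ 0.000359 m

Log law: V(z) ∝ ln(z/z₀). With r = V₁/V₂ = 13.4/16.13 = 0.83075,
r · ln(z₂/z₀) = ln(z₁/z₀) ⇒ ln z₀ = (ln z₁ − r·ln z₂)/(1 − r)
ln z₀ = (3.40120 − 0.83075×5.71043) / 0.16925 = -7.9335
z₀ = exp(-7.9335) = 0.0003585 m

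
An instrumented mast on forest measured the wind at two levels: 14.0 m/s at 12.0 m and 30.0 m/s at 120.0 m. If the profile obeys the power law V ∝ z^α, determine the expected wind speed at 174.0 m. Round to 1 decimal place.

33.9 m/s

First find α: α = ln(V₂/V₁)/ln(z₂/z₁) = ln(30.0/14.0)/ln(120.0/12.0) = 0.76214/2.30259 = 0.3310
Extrapolate from 120.0 m to 174.0 m: V₃ = 30.0 × (174.0/120.0)^0.3310 = 30.0 × 1.1309 = 33.9260 m/s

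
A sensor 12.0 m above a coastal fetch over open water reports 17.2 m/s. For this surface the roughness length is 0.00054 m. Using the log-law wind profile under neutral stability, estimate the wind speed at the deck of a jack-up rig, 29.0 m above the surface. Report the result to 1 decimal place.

18.7 m/s

Log law: V(z) ∝ ln(z/z₀), so V₂/V₁ = ln(z₂/z₀) / ln(z₁/z₀).
ln(29.0/0.00054) = 10.8912, ln(12.0/0.00054) = 10.0088
V₂ = 17.2 × 10.8912/10.0088 = 17.2 × 1.0882 = 18.7164 m/s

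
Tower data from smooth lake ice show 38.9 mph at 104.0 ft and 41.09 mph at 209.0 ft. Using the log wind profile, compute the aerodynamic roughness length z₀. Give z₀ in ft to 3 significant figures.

Log law: V(z) ∝ ln(z/z₀). With r = V₁/V₂ = 38.9/41.09 = 0.94670,
r · ln(z₂/z₀) = ln(z₁/z₀) ⇒ ln z₀ = (ln z₁ − r·ln z₂)/(1 − r)
ln z₀ = (4.64439 − 0.94670×5.34233) / 0.05330 = -7.7529
z₀ = exp(-7.7529) = 0.0004295 ft

z₀ ≈ 0.000430 ft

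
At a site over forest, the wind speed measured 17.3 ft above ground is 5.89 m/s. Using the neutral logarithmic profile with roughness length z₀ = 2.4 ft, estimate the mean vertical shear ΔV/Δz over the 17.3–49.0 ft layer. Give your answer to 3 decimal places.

0.098 m/s/ft

Log law: V₂ = V₁ · ln(z₂/z₀)/ln(z₁/z₀) = 5.89 × 3.0164/1.9752 = 8.9945 m/s
ΔV/Δz = (8.9945 − 5.89)/(49.0 − 17.3) = 3.1045/31.7000 = 0.09793 m/s/ft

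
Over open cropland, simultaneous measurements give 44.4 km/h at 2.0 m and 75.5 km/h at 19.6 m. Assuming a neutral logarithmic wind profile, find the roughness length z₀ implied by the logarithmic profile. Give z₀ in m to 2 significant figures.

z₀ ≈ 0.077 m

Log law: V(z) ∝ ln(z/z₀). With r = V₁/V₂ = 44.4/75.5 = 0.58808,
r · ln(z₂/z₀) = ln(z₁/z₀) ⇒ ln z₀ = (ln z₁ − r·ln z₂)/(1 − r)
ln z₀ = (0.69315 − 0.58808×2.97553) / 0.41192 = -2.5653
z₀ = exp(-2.5653) = 0.07690 m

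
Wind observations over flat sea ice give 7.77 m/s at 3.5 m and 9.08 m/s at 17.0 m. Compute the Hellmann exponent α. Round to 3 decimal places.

α ≈ 0.099

Power law: V₂/V₁ = (z₂/z₁)^α ⇒ α = ln(V₂/V₁) / ln(z₂/z₁)
α = ln(9.08/7.77) / ln(17.0/3.5) = ln(1.1686) / ln(4.8571)
  = 0.15580 / 1.58045 = 0.09858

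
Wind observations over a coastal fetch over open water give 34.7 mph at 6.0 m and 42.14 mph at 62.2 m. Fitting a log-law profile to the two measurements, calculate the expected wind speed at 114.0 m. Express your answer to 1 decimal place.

Log law: V ∝ ln(z/z₀). From the pair, with r = V₁/V₂ = 0.82345,
ln z₀ = (ln z₁ − r·ln z₂)/(1 − r) = (1.7918 − 0.82345×4.1304)/0.17655 = -9.1154 → z₀ = 0.0001100 m
V₃ = V₁ · ln(z₃/z₀)/ln(z₁/z₀) = 34.7 × 13.8516/10.9072 = 44.0674 mph

44.1 mph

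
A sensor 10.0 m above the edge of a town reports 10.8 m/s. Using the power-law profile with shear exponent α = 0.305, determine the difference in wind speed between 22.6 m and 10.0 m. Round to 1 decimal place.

3.0 m/s

Power law: V₂ = V₁ · (z₂/z₁)^α = 10.8 × (2.2600)^0.305 = 13.8493 m/s
ΔV = 13.8493 − 10.8 = 3.0493 m/s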